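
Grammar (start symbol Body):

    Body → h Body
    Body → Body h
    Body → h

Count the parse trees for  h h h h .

Parse trees for h h h h:
  [Body h [Body h [Body h [Body h]]]]
  [Body h [Body h [Body [Body h] h]]]
  [Body h [Body [Body h [Body h]] h]]
  [Body h [Body [Body [Body h] h] h]]
  [Body [Body h [Body h [Body h]]] h]
  [Body [Body h [Body [Body h] h]] h]
  [Body [Body [Body h [Body h]] h] h]
  [Body [Body [Body [Body h] h] h] h]

8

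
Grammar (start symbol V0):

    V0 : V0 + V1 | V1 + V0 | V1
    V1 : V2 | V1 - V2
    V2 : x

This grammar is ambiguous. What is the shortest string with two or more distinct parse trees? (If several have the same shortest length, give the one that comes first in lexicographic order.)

length 1: no string has ≥2 trees
length 3: x + x has 2 parse trees

Two derivations of x + x:
  V0 ⇒ V0 + V1 ⇒ V1 + V1 ⇒ V2 + V1 ⇒ x + V1 ⇒ x + V2 ⇒ x + x
  V0 ⇒ V1 + V0 ⇒ V2 + V0 ⇒ x + V0 ⇒ x + V1 ⇒ x + V2 ⇒ x + x

x + x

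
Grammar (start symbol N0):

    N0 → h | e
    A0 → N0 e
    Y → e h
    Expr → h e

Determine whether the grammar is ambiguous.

Unambiguous

(A0, Y, Expr are unreachable from N0, so their rules don't affect L(N0).) Each reachable nonterminal has at most one production per leading terminal, and all productions are right-linear; the derivation is determined token-by-token.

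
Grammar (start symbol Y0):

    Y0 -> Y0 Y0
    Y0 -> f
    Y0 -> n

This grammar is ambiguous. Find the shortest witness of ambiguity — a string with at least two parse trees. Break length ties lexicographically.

f f f

length 1: no string has ≥2 trees
length 2: no string has ≥2 trees
length 3: f f f has 2 parse trees

Two derivations of f f f:
  Y0 ⇒ Y0 Y0 ⇒ Y0 Y0 Y0 ⇒ f Y0 Y0 ⇒ f f Y0 ⇒ f f f
  Y0 ⇒ Y0 Y0 ⇒ f Y0 ⇒ f Y0 Y0 ⇒ f f Y0 ⇒ f f f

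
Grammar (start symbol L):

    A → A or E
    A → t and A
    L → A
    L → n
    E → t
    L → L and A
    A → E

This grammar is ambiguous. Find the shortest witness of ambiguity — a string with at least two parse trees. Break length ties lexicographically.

length 1: no string has ≥2 trees
length 3: t and t has 2 parse trees

Two derivations of t and t:
  L ⇒ A ⇒ t and A ⇒ t and E ⇒ t and t
  L ⇒ L and A ⇒ A and A ⇒ E and A ⇒ t and A ⇒ t and E ⇒ t and t

t and t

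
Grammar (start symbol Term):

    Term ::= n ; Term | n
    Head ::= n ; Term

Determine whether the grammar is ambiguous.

Only Term is reachable from Term; ignoring the rest: The reachable grammar is A → atom sep A | atom. Each atom is followed by either the separator (recurse) or end-of-string (stop) — no choice point.

Unambiguous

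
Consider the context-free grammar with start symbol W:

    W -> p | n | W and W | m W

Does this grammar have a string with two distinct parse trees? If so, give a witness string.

Witness: m n and n

Derivation 1: W ⇒ W and W ⇒ m W and W ⇒ m n and W ⇒ m n and n
Derivation 2: W ⇒ m W ⇒ m W and W ⇒ m n and W ⇒ m n and n

Two distinct leftmost derivations for the same string.

Ambiguous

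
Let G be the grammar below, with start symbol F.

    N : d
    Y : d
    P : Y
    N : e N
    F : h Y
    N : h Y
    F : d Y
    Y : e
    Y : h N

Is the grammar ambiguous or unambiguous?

Unambiguous

(P is unreachable from F, so its rules don't affect L(F).) Restricted to the reachable nonterminals, every rule has the form A → t or A → t B, and no two rules for the same A share a first terminal. The grammar encodes a DFA — one run per string.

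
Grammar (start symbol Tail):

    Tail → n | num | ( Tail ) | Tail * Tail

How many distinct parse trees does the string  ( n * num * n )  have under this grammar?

2

Parse trees for ( n * num * n ):
  [Tail ( [Tail [Tail n] * [Tail [Tail num] * [Tail n]]] )]
  [Tail ( [Tail [Tail [Tail n] * [Tail num]] * [Tail n]] )]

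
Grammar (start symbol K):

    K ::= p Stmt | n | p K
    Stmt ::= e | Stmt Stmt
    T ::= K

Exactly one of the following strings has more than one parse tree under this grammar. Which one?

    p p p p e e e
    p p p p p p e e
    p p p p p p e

p p p p e e e

p p p p e e e: 2 trees
p p p p p p e e: 1 tree
p p p p p p e: 1 tree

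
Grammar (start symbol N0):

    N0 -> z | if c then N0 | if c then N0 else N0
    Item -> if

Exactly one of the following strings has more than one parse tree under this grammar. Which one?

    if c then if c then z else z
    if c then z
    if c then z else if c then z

if c then if c then z else z

if c then if c then z else z: 2 trees
if c then z: 1 tree
if c then z else if c then z: 1 tree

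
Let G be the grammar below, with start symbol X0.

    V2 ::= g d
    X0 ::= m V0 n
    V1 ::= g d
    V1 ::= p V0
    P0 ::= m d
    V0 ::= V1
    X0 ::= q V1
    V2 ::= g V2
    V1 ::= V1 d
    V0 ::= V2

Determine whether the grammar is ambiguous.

Witness: m g d n

Derivation 1: X0 ⇒ m V0 n ⇒ m V1 n ⇒ m g d n
Derivation 2: X0 ⇒ m V0 n ⇒ m V2 n ⇒ m g d n

Two distinct leftmost derivations for the same string.

Ambiguous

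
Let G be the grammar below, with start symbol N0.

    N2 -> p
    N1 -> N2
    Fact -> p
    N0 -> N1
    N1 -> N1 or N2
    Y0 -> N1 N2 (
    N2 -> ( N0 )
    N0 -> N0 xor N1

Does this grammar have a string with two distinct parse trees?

Unambiguous

(Fact, Y0 are unreachable from N0, so their rules don't affect L(N0).) This is a standard precedence ladder (N0 over N1 over N2), with each level left-recursive on its own operator ('xor' at N0, 'or' at N1). That structure is LR(1), hence unambiguous.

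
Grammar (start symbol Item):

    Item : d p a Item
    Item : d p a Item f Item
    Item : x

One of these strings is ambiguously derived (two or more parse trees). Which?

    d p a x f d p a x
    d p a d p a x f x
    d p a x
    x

d p a d p a x f x

d p a x f d p a x: 1 tree
d p a d p a x f x: 2 trees
d p a x: 1 tree
x: 1 tree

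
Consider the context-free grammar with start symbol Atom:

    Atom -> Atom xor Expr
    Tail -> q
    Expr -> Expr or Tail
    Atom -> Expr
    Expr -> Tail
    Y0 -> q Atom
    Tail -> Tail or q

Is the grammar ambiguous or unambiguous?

Witness: q or q

Derivation 1: Atom ⇒ Expr ⇒ Expr or Tail ⇒ Tail or Tail ⇒ q or Tail ⇒ q or q
Derivation 2: Atom ⇒ Expr ⇒ Tail ⇒ Tail or q ⇒ q or q

Two distinct leftmost derivations for the same string.

Ambiguous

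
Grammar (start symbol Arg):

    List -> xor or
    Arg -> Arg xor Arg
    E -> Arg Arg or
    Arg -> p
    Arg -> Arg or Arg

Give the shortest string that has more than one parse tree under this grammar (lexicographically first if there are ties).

p or p or p

length 1: no string has ≥2 trees
length 3: no string has ≥2 trees
length 5: p or p or p has 2 parse trees

Two derivations of p or p or p:
  Arg ⇒ Arg or Arg ⇒ p or Arg ⇒ p or Arg or Arg ⇒ p or p or Arg ⇒ p or p or p
  Arg ⇒ Arg or Arg ⇒ Arg or Arg or Arg ⇒ p or Arg or Arg ⇒ p or p or Arg ⇒ p or p or p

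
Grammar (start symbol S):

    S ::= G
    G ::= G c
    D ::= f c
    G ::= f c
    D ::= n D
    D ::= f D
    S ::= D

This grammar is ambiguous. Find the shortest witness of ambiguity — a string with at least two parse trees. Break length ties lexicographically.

f c

length 2: f c has 2 parse trees

Two derivations of f c:
  S ⇒ G ⇒ f c
  S ⇒ D ⇒ f c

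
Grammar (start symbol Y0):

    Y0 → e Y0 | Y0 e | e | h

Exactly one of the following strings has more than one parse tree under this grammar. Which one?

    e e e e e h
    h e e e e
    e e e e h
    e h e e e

e h e e e

e e e e e h: 1 tree
h e e e e: 1 tree
e e e e h: 1 tree
e h e e e: 4 trees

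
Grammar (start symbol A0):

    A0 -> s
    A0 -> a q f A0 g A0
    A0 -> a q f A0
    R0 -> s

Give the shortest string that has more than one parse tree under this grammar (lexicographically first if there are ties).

length 1: no string has ≥2 trees
length 4: no string has ≥2 trees
length 6: no string has ≥2 trees
length 7: no string has ≥2 trees
length 9: a q f a q f s g s has 2 parse trees

Two derivations of a q f a q f s g s:
  A0 ⇒ a q f A0 g A0 ⇒ a q f a q f A0 g A0 ⇒ a q f a q f s g A0 ⇒ a q f a q f s g s
  A0 ⇒ a q f A0 ⇒ a q f a q f A0 g A0 ⇒ a q f a q f s g A0 ⇒ a q f a q f s g s

a q f a q f s g s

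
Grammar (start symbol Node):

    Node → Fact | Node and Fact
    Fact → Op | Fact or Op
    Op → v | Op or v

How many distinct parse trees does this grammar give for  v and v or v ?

Parse trees for v and v or v:
  [Node [Node [Fact [Op v]]] and [Fact [Op [Op v] or v]]]
  [Node [Node [Fact [Op v]]] and [Fact [Fact [Op v]] or [Op v]]]

2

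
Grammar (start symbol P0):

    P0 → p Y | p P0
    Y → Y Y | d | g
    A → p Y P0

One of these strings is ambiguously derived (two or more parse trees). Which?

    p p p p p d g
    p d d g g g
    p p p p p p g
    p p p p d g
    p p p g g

p d d g g g

p p p p p d g: 1 tree
p d d g g g: 14 trees
p p p p p p g: 1 tree
p p p p d g: 1 tree
p p p g g: 1 tree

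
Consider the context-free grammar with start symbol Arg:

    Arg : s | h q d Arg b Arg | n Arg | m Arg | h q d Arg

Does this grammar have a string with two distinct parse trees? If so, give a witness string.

Witness: h q d h q d s b s

Derivation 1: Arg ⇒ h q d Arg b Arg ⇒ h q d h q d Arg b Arg ⇒ h q d h q d s b Arg ⇒ h q d h q d s b s
Derivation 2: Arg ⇒ h q d Arg ⇒ h q d h q d Arg b Arg ⇒ h q d h q d s b Arg ⇒ h q d h q d s b s

Two distinct leftmost derivations for the same string.

Ambiguous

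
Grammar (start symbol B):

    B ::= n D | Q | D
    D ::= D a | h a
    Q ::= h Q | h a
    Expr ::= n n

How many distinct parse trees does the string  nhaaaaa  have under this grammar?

Parse trees for nhaaaaa:
  [B n [D [D [D [D [D h a] a] a] a] a]]

1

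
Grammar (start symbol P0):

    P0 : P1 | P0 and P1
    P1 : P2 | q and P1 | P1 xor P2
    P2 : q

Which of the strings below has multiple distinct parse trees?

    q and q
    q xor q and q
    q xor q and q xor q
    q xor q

q and q

q and q: 2 trees
q xor q and q: 1 tree
q xor q and q xor q: 1 tree
q xor q: 1 tree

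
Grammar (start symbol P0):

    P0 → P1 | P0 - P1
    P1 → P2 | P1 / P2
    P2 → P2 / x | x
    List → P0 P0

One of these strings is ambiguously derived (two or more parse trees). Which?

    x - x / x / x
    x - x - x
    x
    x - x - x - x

x - x / x / x

x - x / x / x: 4 trees
x - x - x: 1 tree
x: 1 tree
x - x - x - x: 1 tree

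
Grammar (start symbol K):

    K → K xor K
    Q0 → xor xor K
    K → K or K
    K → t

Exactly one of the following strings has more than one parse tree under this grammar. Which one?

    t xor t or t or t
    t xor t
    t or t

t xor t or t or t: 5 trees
t xor t: 1 tree
t or t: 1 tree

t xor t or t or t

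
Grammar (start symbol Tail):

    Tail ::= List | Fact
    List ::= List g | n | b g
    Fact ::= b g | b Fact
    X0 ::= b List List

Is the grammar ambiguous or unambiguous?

Ambiguous

Witness: b g

Derivation 1: Tail ⇒ List ⇒ b g
Derivation 2: Tail ⇒ Fact ⇒ b g

Two distinct leftmost derivations for the same string.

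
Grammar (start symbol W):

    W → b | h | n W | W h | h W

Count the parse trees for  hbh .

2

Parse trees for hbh:
  [W [W h [W b]] h]
  [W h [W [W b] h]]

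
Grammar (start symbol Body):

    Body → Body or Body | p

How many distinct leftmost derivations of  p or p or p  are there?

2

Parse trees for p or p or p:
  [Body [Body p] or [Body [Body p] or [Body p]]]
  [Body [Body [Body p] or [Body p]] or [Body p]]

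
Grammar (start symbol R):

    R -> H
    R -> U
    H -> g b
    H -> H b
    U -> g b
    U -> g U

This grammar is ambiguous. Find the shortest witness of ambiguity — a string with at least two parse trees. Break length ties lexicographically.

g b

length 2: g b has 2 parse trees

Two derivations of g b:
  R ⇒ H ⇒ g b
  R ⇒ U ⇒ g b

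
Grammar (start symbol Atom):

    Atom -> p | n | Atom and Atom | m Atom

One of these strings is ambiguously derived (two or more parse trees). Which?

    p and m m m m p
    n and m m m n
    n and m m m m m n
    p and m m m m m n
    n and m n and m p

p and m m m m p: 1 tree
n and m m m n: 1 tree
n and m m m m m n: 1 tree
p and m m m m m n: 1 tree
n and m n and m p: 3 trees

n and m n and m p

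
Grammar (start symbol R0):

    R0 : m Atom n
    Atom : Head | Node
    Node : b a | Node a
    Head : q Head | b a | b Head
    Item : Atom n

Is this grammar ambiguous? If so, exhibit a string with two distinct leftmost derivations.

Witness: m b a n

Derivation 1: R0 ⇒ m Atom n ⇒ m Head n ⇒ m b a n
Derivation 2: R0 ⇒ m Atom n ⇒ m Node n ⇒ m b a n

Two distinct leftmost derivations for the same string.

Ambiguous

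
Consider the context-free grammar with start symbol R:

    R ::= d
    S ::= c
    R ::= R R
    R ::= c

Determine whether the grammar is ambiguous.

Ambiguous

Witness: c c c

Derivation 1: R ⇒ R R ⇒ R R R ⇒ c R R ⇒ c c R ⇒ c c c
Derivation 2: R ⇒ R R ⇒ c R ⇒ c R R ⇒ c c R ⇒ c c c

Two distinct leftmost derivations for the same string.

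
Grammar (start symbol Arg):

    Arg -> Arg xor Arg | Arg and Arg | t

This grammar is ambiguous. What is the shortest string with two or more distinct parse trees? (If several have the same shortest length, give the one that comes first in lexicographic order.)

t and t and t

length 1: no string has ≥2 trees
length 3: no string has ≥2 trees
length 5: t and t and t has 2 parse trees

Two derivations of t and t and t:
  Arg ⇒ Arg and Arg ⇒ Arg and Arg and Arg ⇒ t and Arg and Arg ⇒ t and t and Arg ⇒ t and t and t
  Arg ⇒ Arg and Arg ⇒ t and Arg ⇒ t and Arg and Arg ⇒ t and t and Arg ⇒ t and t and t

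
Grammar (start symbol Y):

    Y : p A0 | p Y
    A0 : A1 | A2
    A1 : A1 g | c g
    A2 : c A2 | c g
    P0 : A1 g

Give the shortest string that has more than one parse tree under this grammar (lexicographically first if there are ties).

p c g

length 3: p c g has 2 parse trees

Two derivations of p c g:
  Y ⇒ p A0 ⇒ p A1 ⇒ p c g
  Y ⇒ p A0 ⇒ p A2 ⇒ p c g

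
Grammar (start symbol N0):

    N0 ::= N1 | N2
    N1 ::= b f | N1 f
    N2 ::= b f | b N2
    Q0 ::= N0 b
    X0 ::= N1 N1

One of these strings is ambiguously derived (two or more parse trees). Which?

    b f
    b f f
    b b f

b f: 2 trees
b f f: 1 tree
b b f: 1 tree

b f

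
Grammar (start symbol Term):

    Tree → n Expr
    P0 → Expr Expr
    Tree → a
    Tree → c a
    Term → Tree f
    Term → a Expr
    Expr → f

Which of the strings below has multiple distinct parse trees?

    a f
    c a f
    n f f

a f: 2 trees
c a f: 1 tree
n f f: 1 tree

a f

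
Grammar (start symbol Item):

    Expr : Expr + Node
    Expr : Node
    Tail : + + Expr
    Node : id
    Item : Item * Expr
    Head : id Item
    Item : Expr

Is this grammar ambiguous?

Only Item, Expr, Node are reachable from Item; ignoring the rest: This is a standard precedence ladder (Item over Expr over Node), with each level left-recursive on its own operator ('*' at Item, '+' at Expr). That structure is LR(1), hence unambiguous.

Unambiguous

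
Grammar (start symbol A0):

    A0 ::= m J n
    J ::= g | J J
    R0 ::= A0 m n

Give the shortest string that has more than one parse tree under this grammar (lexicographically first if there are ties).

length 3: no string has ≥2 trees
length 4: no string has ≥2 trees
length 5: m g g g n has 2 parse trees

Two derivations of m g g g n:
  A0 ⇒ m J n ⇒ m J J n ⇒ m g J n ⇒ m g J J n ⇒ m g g J n ⇒ m g g g n
  A0 ⇒ m J n ⇒ m J J n ⇒ m J J J n ⇒ m g J J n ⇒ m g g J n ⇒ m g g g n

m g g g n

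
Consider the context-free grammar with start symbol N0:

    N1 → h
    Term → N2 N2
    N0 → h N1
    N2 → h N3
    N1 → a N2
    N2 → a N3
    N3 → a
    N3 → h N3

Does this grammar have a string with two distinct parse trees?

Only N0, N1, N2, N3 are reachable from N0; ignoring the rest: Restricted to the reachable nonterminals, every rule has the form A → t or A → t B, and no two rules for the same A share a first terminal. The grammar encodes a DFA — one run per string.

Unambiguous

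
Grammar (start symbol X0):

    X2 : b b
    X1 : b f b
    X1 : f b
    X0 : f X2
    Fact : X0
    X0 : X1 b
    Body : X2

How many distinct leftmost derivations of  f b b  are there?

2

Parse trees for f b b:
  [X0 f [X2 b b]]
  [X0 [X1 f b] b]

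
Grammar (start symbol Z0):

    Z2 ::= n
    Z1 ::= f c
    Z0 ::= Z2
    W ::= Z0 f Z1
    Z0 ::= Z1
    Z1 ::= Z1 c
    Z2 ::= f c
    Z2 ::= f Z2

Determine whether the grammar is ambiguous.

Witness: f c

Derivation 1: Z0 ⇒ Z2 ⇒ f c
Derivation 2: Z0 ⇒ Z1 ⇒ f c

Two distinct leftmost derivations for the same string.

Ambiguous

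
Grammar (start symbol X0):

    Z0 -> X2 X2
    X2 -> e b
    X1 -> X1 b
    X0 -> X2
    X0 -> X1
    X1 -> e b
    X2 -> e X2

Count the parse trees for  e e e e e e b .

1

Parse trees for e e e e e e b:
  [X0 [X2 e [X2 e [X2 e [X2 e [X2 e [X2 e b]]]]]]]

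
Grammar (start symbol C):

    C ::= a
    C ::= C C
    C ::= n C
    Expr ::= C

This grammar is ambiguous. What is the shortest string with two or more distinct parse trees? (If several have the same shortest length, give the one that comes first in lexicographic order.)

length 1: no string has ≥2 trees
length 2: no string has ≥2 trees
length 3: a a a has 2 parse trees

Two derivations of a a a:
  C ⇒ C C ⇒ a C ⇒ a C C ⇒ a a C ⇒ a a a
  C ⇒ C C ⇒ C C C ⇒ a C C ⇒ a a C ⇒ a a a

a a a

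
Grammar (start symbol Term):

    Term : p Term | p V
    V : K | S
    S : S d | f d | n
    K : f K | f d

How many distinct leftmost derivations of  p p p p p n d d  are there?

1

Parse trees for p p p p p n d d:
  [Term p [Term p [Term p [Term p [Term p [V [S [S [S n] d] d]]]]]]]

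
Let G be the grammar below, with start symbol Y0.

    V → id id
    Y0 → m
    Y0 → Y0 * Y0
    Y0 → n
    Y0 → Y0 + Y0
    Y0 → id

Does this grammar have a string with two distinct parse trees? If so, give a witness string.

Witness: id * id * id

Derivation 1: Y0 ⇒ Y0 * Y0 ⇒ Y0 * Y0 * Y0 ⇒ id * Y0 * Y0 ⇒ id * id * Y0 ⇒ id * id * id
Derivation 2: Y0 ⇒ Y0 * Y0 ⇒ id * Y0 ⇒ id * Y0 * Y0 ⇒ id * id * Y0 ⇒ id * id * id

Two distinct leftmost derivations for the same string.

Ambiguous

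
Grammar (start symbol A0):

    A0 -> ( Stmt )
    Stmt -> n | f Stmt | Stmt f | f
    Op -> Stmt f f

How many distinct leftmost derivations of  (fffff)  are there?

16

Parse trees for (fffff) (showing first 6 of 16):
  [A0 ( [Stmt f [Stmt f [Stmt f [Stmt f [Stmt f]]]]] )]
  [A0 ( [Stmt f [Stmt f [Stmt f [Stmt [Stmt f] f]]]] )]
  [A0 ( [Stmt f [Stmt f [Stmt [Stmt f [Stmt f]] f]]] )]
  [A0 ( [Stmt f [Stmt f [Stmt [Stmt [Stmt f] f] f]]] )]
  [A0 ( [Stmt f [Stmt [Stmt f [Stmt f [Stmt f]]] f]] )]
  [A0 ( [Stmt f [Stmt [Stmt f [Stmt [Stmt f] f]] f]] )]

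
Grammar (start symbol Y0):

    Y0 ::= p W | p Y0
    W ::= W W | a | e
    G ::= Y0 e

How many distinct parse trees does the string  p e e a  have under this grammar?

2

Parse trees for p e e a:
  [Y0 p [W [W e] [W [W e] [W a]]]]
  [Y0 p [W [W [W e] [W e]] [W a]]]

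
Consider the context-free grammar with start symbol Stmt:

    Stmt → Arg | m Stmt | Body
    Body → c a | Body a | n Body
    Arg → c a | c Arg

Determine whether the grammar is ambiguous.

Witness: c a

Derivation 1: Stmt ⇒ Arg ⇒ c a
Derivation 2: Stmt ⇒ Body ⇒ c a

Two distinct leftmost derivations for the same string.

Ambiguous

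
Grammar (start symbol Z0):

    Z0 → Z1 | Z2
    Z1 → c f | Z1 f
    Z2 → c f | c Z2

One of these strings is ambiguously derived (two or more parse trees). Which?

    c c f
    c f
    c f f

c c f: 1 tree
c f: 2 trees
c f f: 1 tree

c f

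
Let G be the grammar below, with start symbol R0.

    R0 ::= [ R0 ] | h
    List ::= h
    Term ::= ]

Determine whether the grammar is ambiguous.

Unambiguous

(List, Term are unreachable from R0, so their rules don't affect L(R0).) Each string is a nest of matched brackets around a single atom. An opening bracket forces the recursive rule; an atom forces the base rule.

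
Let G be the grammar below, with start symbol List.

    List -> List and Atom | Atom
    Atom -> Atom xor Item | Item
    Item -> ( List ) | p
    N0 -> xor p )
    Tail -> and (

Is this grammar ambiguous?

Only List, Atom, Item are reachable from List; ignoring the rest: This is a standard precedence ladder (List over Atom over Item), with each level left-recursive on its own operator ('and' at List, 'xor' at Atom). That structure is LR(1), hence unambiguous.

Unambiguous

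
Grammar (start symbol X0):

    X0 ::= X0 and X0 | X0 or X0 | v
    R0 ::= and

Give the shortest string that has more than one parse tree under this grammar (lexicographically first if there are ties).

v and v and v

length 1: no string has ≥2 trees
length 3: no string has ≥2 trees
length 5: v and v and v has 2 parse trees

Two derivations of v and v and v:
  X0 ⇒ X0 and X0 ⇒ X0 and X0 and X0 ⇒ v and X0 and X0 ⇒ v and v and X0 ⇒ v and v and v
  X0 ⇒ X0 and X0 ⇒ v and X0 ⇒ v and X0 and X0 ⇒ v and v and X0 ⇒ v and v and v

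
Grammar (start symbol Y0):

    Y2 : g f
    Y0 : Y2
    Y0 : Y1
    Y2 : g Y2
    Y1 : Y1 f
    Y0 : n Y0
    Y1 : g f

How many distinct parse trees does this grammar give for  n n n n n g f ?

Parse trees for n n n n n g f:
  [Y0 n [Y0 n [Y0 n [Y0 n [Y0 n [Y0 [Y2 g f]]]]]]]
  [Y0 n [Y0 n [Y0 n [Y0 n [Y0 n [Y0 [Y1 g f]]]]]]]

2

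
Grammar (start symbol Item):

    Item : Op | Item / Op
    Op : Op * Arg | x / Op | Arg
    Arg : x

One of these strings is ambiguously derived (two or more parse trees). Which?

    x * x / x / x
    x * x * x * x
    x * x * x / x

x * x / x / x: 2 trees
x * x * x * x: 1 tree
x * x * x / x: 1 tree

x * x / x / x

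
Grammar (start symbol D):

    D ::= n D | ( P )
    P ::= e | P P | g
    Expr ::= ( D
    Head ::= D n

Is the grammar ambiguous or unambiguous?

Witness: ( e e e )

Derivation 1: D ⇒ ( P ) ⇒ ( P P ) ⇒ ( e P ) ⇒ ( e P P ) ⇒ ( e e P ) ⇒ ( e e e )
Derivation 2: D ⇒ ( P ) ⇒ ( P P ) ⇒ ( P P P ) ⇒ ( e P P ) ⇒ ( e e P ) ⇒ ( e e e )

Two distinct leftmost derivations for the same string.

Ambiguous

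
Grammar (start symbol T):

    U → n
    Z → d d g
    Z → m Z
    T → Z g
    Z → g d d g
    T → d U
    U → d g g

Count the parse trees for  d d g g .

Parse trees for d d g g:
  [T [Z d d g] g]
  [T d [U d g g]]

2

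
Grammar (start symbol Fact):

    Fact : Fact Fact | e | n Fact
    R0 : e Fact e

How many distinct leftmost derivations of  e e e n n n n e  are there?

5

Parse trees for e e e n n n n e:
  [Fact [Fact e] [Fact [Fact e] [Fact [Fact e] [Fact n [Fact n [Fact n [Fact n [Fact e]]]]]]]]
  [Fact [Fact e] [Fact [Fact [Fact e] [Fact e]] [Fact n [Fact n [Fact n [Fact n [Fact e]]]]]]]
  [Fact [Fact [Fact e] [Fact e]] [Fact [Fact e] [Fact n [Fact n [Fact n [Fact n [Fact e]]]]]]]
  [Fact [Fact [Fact e] [Fact [Fact e] [Fact e]]] [Fact n [Fact n [Fact n [Fact n [Fact e]]]]]]
  [Fact [Fact [Fact [Fact e] [Fact e]] [Fact e]] [Fact n [Fact n [Fact n [Fact n [Fact e]]]]]]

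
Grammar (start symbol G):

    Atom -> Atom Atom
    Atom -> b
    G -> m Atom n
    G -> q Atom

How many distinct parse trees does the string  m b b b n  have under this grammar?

2

Parse trees for m b b b n:
  [G m [Atom [Atom b] [Atom [Atom b] [Atom b]]] n]
  [G m [Atom [Atom [Atom b] [Atom b]] [Atom b]] n]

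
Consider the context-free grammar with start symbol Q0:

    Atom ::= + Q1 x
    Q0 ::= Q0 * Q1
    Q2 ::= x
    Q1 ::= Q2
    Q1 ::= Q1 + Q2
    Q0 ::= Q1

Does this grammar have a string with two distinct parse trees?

Only Q0, Q1, Q2 are reachable from Q0; ignoring the rest: This is a standard precedence ladder (Q0 over Q1 over Q2), with each level left-recursive on its own operator ('*' at Q0, '+' at Q1). That structure is LR(1), hence unambiguous.

Unambiguous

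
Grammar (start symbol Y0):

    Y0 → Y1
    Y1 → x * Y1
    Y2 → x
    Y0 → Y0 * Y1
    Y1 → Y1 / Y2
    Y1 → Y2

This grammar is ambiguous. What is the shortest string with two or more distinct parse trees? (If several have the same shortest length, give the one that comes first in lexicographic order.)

x * x

length 1: no string has ≥2 trees
length 3: x * x has 2 parse trees

Two derivations of x * x:
  Y0 ⇒ Y1 ⇒ x * Y1 ⇒ x * Y2 ⇒ x * x
  Y0 ⇒ Y0 * Y1 ⇒ Y1 * Y1 ⇒ Y2 * Y1 ⇒ x * Y1 ⇒ x * Y2 ⇒ x * x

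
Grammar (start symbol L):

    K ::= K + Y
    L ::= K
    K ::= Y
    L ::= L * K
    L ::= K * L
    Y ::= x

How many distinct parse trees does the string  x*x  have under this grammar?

2

Parse trees for x*x:
  [L [L [K [Y x]]] * [K [Y x]]]
  [L [K [Y x]] * [L [K [Y x]]]]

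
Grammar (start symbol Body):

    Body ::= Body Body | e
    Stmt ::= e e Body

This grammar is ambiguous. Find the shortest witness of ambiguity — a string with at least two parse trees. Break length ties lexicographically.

length 1: no string has ≥2 trees
length 2: no string has ≥2 trees
length 3: e e e has 2 parse trees

Two derivations of e e e:
  Body ⇒ Body Body ⇒ Body Body Body ⇒ e Body Body ⇒ e e Body ⇒ e e e
  Body ⇒ Body Body ⇒ e Body ⇒ e Body Body ⇒ e e Body ⇒ e e e

e e e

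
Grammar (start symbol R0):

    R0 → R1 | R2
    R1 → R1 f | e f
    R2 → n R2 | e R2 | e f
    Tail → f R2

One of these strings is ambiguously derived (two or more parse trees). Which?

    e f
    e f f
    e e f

e f: 2 trees
e f f: 1 tree
e e f: 1 tree

e f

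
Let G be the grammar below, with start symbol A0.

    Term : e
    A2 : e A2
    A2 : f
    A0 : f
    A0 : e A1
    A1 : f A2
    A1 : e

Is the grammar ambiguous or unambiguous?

Only A0, A1, A2 are reachable from A0; ignoring the rest: Restricted to the reachable nonterminals, every rule has the form A → t or A → t B, and no two rules for the same A share a first terminal. The grammar encodes a DFA — one run per string.

Unambiguous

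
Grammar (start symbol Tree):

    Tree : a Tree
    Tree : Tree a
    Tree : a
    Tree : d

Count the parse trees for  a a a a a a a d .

1

Parse trees for a a a a a a a d:
  [Tree a [Tree a [Tree a [Tree a [Tree a [Tree a [Tree a [Tree d]]]]]]]]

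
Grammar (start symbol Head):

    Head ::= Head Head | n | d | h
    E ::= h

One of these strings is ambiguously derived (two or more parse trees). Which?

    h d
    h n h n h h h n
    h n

h d: 1 tree
h n h n h h h n: 429 trees
h n: 1 tree

h n h n h h h n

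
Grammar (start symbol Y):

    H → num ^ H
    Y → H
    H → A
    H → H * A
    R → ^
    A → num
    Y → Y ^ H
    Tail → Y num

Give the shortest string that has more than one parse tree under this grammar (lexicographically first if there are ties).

length 1: no string has ≥2 trees
length 3: num ^ num has 2 parse trees

Two derivations of num ^ num:
  Y ⇒ H ⇒ num ^ H ⇒ num ^ A ⇒ num ^ num
  Y ⇒ Y ^ H ⇒ H ^ H ⇒ A ^ H ⇒ num ^ H ⇒ num ^ A ⇒ num ^ num

num ^ num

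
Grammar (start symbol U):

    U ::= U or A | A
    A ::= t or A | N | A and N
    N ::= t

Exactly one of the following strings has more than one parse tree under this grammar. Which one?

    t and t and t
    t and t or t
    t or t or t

t and t and t: 1 tree
t and t or t: 1 tree
t or t or t: 4 trees

t or t or t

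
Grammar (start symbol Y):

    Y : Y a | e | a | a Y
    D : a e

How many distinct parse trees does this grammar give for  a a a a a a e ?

Parse trees for a a a a a a e:
  [Y a [Y a [Y a [Y a [Y a [Y a [Y e]]]]]]]

1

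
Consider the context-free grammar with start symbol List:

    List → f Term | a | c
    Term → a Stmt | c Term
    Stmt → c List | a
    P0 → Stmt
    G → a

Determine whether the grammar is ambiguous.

(P0, G are unreachable from List, so their rules don't affect L(List).) Restricted to the reachable nonterminals, every rule has the form A → t or A → t B, and no two rules for the same A share a first terminal. The grammar encodes a DFA — one run per string.

Unambiguous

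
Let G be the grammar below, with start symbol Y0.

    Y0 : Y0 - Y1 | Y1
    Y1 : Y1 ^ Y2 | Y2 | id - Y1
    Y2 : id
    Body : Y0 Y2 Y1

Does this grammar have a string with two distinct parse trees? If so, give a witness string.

Witness: id - id

Derivation 1: Y0 ⇒ Y0 - Y1 ⇒ Y1 - Y1 ⇒ Y2 - Y1 ⇒ id - Y1 ⇒ id - Y2 ⇒ id - id
Derivation 2: Y0 ⇒ Y1 ⇒ id - Y1 ⇒ id - Y2 ⇒ id - id

Two distinct leftmost derivations for the same string.

Ambiguous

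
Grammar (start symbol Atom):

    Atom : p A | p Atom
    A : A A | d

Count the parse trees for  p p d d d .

2

Parse trees for p p d d d:
  [Atom p [Atom p [A [A d] [A [A d] [A d]]]]]
  [Atom p [Atom p [A [A [A d] [A d]] [A d]]]]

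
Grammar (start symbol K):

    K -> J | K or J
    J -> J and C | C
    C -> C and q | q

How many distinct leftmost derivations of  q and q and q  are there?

4

Parse trees for q and q and q:
  [K [J [J [C q]] and [C [C q] and q]]]
  [K [J [J [J [C q]] and [C q]] and [C q]]]
  [K [J [J [C [C q] and q]] and [C q]]]
  [K [J [C [C [C q] and q] and q]]]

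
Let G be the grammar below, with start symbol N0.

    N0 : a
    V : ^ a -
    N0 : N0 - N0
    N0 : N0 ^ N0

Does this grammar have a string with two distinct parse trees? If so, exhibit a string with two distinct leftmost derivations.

Witness: a - a - a

Derivation 1: N0 ⇒ N0 - N0 ⇒ a - N0 ⇒ a - N0 - N0 ⇒ a - a - N0 ⇒ a - a - a
Derivation 2: N0 ⇒ N0 - N0 ⇒ N0 - N0 - N0 ⇒ a - N0 - N0 ⇒ a - a - N0 ⇒ a - a - a

Two distinct leftmost derivations for the same string.

Ambiguous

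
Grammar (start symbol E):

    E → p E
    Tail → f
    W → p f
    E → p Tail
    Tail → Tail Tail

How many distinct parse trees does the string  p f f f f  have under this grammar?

Parse trees for p f f f f:
  [E p [Tail [Tail f] [Tail [Tail f] [Tail [Tail f] [Tail f]]]]]
  [E p [Tail [Tail f] [Tail [Tail [Tail f] [Tail f]] [Tail f]]]]
  [E p [Tail [Tail [Tail f] [Tail f]] [Tail [Tail f] [Tail f]]]]
  [E p [Tail [Tail [Tail f] [Tail [Tail f] [Tail f]]] [Tail f]]]
  [E p [Tail [Tail [Tail [Tail f] [Tail f]] [Tail f]] [Tail f]]]

5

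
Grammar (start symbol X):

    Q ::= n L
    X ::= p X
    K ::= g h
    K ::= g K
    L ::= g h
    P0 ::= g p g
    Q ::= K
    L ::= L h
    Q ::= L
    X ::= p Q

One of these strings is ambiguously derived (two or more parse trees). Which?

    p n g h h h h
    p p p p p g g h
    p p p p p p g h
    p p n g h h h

p n g h h h h: 1 tree
p p p p p g g h: 1 tree
p p p p p p g h: 2 trees
p p n g h h h: 1 tree

p p p p p p g h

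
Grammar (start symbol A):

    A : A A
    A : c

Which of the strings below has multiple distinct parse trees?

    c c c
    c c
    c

c c c: 2 trees
c c: 1 tree
c: 1 tree

c c c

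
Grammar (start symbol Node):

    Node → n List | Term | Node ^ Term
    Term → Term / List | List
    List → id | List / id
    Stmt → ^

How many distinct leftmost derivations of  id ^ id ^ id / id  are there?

Parse trees for id ^ id ^ id / id:
  [Node [Node [Node [Term [List id]]] ^ [Term [List id]]] ^ [Term [Term [List id]] / [List id]]]
  [Node [Node [Node [Term [List id]]] ^ [Term [List id]]] ^ [Term [List [List id] / id]]]

2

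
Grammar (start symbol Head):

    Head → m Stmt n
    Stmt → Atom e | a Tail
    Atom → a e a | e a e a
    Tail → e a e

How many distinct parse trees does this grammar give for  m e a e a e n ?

1

Parse trees for m e a e a e n:
  [Head m [Stmt [Atom e a e a] e] n]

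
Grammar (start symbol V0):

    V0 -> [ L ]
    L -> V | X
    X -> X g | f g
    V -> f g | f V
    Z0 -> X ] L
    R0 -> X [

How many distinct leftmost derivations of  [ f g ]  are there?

Parse trees for [ f g ]:
  [V0 [ [L [V f g]] ]]
  [V0 [ [L [X f g]] ]]

2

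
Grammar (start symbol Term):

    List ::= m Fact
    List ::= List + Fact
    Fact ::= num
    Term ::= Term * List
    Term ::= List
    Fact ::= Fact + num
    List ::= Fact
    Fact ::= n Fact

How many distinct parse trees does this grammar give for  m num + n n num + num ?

4

Parse trees for m num + n n num + num:
  [Term [List [List m [Fact num]] + [Fact [Fact n [Fact n [Fact num]]] + num]]]
  [Term [List [List m [Fact num]] + [Fact n [Fact [Fact n [Fact num]] + num]]]]
  [Term [List [List m [Fact num]] + [Fact n [Fact n [Fact [Fact num] + num]]]]]
  [Term [List [List [List m [Fact num]] + [Fact n [Fact n [Fact num]]]] + [Fact num]]]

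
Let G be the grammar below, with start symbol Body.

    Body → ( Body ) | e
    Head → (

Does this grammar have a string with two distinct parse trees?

Unambiguous

(Head is unreachable from Body, so its rules don't affect L(Body).) Each string is a nest of matched brackets around a single atom. An opening bracket forces the recursive rule; an atom forces the base rule.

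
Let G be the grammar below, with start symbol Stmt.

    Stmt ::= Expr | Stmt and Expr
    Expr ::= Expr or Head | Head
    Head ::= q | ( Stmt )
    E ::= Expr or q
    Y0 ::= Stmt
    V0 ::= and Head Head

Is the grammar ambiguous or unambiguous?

Unambiguous

(E, Y0, V0 are unreachable from Stmt, so their rules don't affect L(Stmt).) This is a standard precedence ladder (Stmt over Expr over Head), with each level left-recursive on its own operator ('and' at Stmt, 'or' at Expr). That structure is LR(1), hence unambiguous.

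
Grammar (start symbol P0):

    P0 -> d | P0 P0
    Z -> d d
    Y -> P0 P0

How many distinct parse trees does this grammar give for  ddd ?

Parse trees for ddd:
  [P0 [P0 d] [P0 [P0 d] [P0 d]]]
  [P0 [P0 [P0 d] [P0 d]] [P0 d]]

2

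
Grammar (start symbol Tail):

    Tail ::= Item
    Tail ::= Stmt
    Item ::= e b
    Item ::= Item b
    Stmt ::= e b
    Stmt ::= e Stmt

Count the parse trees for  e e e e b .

1

Parse trees for e e e e b:
  [Tail [Stmt e [Stmt e [Stmt e [Stmt e b]]]]]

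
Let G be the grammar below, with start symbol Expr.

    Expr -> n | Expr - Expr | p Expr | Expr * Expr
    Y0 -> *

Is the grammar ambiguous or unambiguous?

Witness: p n * n

Derivation 1: Expr ⇒ p Expr ⇒ p Expr * Expr ⇒ p n * Expr ⇒ p n * n
Derivation 2: Expr ⇒ Expr * Expr ⇒ p Expr * Expr ⇒ p n * Expr ⇒ p n * n

Two distinct leftmost derivations for the same string.

Ambiguous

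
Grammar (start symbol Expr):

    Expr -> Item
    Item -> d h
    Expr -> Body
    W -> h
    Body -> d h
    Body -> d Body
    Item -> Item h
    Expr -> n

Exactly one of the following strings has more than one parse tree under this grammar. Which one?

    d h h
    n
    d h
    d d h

d h h: 1 tree
n: 1 tree
d h: 2 trees
d d h: 1 tree

d h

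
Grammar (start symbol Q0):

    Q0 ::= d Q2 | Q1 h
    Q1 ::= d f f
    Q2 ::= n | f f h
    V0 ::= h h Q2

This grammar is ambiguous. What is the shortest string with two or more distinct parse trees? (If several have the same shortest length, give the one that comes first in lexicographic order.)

d f f h

length 2: no string has ≥2 trees
length 4: d f f h has 2 parse trees

Two derivations of d f f h:
  Q0 ⇒ d Q2 ⇒ d f f h
  Q0 ⇒ Q1 h ⇒ d f f h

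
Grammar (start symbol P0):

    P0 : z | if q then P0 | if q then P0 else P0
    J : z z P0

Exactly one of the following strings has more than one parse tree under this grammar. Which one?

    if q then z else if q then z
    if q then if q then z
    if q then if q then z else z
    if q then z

if q then if q then z else z

if q then z else if q then z: 1 tree
if q then if q then z: 1 tree
if q then if q then z else z: 2 trees
if q then z: 1 tree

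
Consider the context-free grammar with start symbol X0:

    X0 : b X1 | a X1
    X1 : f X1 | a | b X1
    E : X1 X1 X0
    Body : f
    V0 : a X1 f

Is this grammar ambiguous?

(E, Body, V0 are unreachable from X0, so their rules don't affect L(X0).) The reachable rules are right-linear with at most one rule per (nonterminal, next-terminal) pair. Each input token forces the next rule, so parsing is deterministic.

Unambiguous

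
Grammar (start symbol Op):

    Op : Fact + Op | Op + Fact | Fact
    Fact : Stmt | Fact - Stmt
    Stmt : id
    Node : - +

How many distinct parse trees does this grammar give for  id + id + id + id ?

Parse trees for id + id + id + id:
  [Op [Fact [Stmt id]] + [Op [Fact [Stmt id]] + [Op [Fact [Stmt id]] + [Op [Fact [Stmt id]]]]]]
  [Op [Fact [Stmt id]] + [Op [Fact [Stmt id]] + [Op [Op [Fact [Stmt id]]] + [Fact [Stmt id]]]]]
  [Op [Fact [Stmt id]] + [Op [Op [Fact [Stmt id]] + [Op [Fact [Stmt id]]]] + [Fact [Stmt id]]]]
  [Op [Fact [Stmt id]] + [Op [Op [Op [Fact [Stmt id]]] + [Fact [Stmt id]]] + [Fact [Stmt id]]]]
  [Op [Op [Fact [Stmt id]] + [Op [Fact [Stmt id]] + [Op [Fact [Stmt id]]]]] + [Fact [Stmt id]]]
  [Op [Op [Fact [Stmt id]] + [Op [Op [Fact [Stmt id]]] + [Fact [Stmt id]]]] + [Fact [Stmt id]]]
  [Op [Op [Op [Fact [Stmt id]] + [Op [Fact [Stmt id]]]] + [Fact [Stmt id]]] + [Fact [Stmt id]]]
  [Op [Op [Op [Op [Fact [Stmt id]]] + [Fact [Stmt id]]] + [Fact [Stmt id]]] + [Fact [Stmt id]]]

8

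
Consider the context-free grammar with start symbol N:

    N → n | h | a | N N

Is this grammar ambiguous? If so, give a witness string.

Ambiguous

Witness: a a a

Derivation 1: N ⇒ N N ⇒ a N ⇒ a N N ⇒ a a N ⇒ a a a
Derivation 2: N ⇒ N N ⇒ N N N ⇒ a N N ⇒ a a N ⇒ a a a

Two distinct leftmost derivations for the same string.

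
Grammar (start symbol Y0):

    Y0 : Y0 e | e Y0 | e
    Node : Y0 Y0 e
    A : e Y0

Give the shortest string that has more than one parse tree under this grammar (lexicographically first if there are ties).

e e

length 1: no string has ≥2 trees
length 2: e e has 2 parse trees

Two derivations of e e:
  Y0 ⇒ Y0 e ⇒ e e
  Y0 ⇒ e Y0 ⇒ e e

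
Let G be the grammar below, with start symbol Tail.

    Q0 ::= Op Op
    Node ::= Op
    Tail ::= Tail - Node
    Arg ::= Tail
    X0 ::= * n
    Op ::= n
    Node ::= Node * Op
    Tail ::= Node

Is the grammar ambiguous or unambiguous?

(Arg, Q0, X0 are unreachable from Tail, so their rules don't affect L(Tail).) The grammar is stratified — Tail handles '-' (left-recursive), Node handles '*', Op atoms. Each operator has a fixed associativity and precedence level, so every string has one parse.

Unambiguous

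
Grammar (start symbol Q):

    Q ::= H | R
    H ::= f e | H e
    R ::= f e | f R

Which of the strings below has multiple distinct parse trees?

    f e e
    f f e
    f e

f e

f e e: 1 tree
f f e: 1 tree
f e: 2 trees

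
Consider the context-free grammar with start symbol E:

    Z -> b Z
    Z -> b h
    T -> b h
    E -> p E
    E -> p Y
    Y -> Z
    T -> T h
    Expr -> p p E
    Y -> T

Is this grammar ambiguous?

Witness: p b h

Derivation 1: E ⇒ p Y ⇒ p Z ⇒ p b h
Derivation 2: E ⇒ p Y ⇒ p T ⇒ p b h

Two distinct leftmost derivations for the same string.

Ambiguous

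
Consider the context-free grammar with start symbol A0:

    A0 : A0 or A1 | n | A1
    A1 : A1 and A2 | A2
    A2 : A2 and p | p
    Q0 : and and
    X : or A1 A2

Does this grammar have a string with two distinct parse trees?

Ambiguous

Witness: p and p

Derivation 1: A0 ⇒ A1 ⇒ A1 and A2 ⇒ A2 and A2 ⇒ p and A2 ⇒ p and p
Derivation 2: A0 ⇒ A1 ⇒ A2 ⇒ A2 and p ⇒ p and p

Two distinct leftmost derivations for the same string.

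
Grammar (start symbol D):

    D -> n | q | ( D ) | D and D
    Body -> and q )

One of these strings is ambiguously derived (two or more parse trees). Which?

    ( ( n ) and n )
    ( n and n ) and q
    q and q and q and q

( ( n ) and n ): 1 tree
( n and n ) and q: 1 tree
q and q and q and q: 5 trees

q and q and q and q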